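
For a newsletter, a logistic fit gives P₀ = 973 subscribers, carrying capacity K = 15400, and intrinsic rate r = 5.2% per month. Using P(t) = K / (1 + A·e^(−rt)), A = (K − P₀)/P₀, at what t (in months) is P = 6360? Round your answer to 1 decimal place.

t ≈ 45.1 months

A = (15400 − 973)/973 = 14.82734
6360 = 15400/(1 + 14.82734·e^(−0.052t)) → 1 + 14.82734·e^(−0.052t) = 2.42138
e^(−0.052t) = 0.095862 → t = ln(10.43162)/0.052 = 2.34484/0.052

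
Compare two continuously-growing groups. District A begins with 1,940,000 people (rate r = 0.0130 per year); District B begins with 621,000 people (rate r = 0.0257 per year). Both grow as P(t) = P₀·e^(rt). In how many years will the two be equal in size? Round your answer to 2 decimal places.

1940000·e^(0.013t) = 621000·e^(0.0257t)
1940000/621000 = e^((0.0257 − 0.013)t) → ln(3.12399) = 0.0127·t
t = 1.13911 / 0.0127

t ≈ 89.69 years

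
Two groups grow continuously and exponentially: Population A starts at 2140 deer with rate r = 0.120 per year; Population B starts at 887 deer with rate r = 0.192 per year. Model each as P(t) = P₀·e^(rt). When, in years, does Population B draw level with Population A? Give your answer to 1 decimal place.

2140·e^(0.12t) = 887·e^(0.192t)
2140/887 = e^((0.192 − 0.12)t) → ln(2.41263) = 0.072·t
t = 0.88072 / 0.072

t ≈ 12.2 years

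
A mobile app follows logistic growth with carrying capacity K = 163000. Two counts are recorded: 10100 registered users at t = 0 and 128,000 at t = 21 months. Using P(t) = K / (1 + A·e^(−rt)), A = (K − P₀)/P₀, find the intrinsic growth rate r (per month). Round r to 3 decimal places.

A = (163000 − 10100)/10100 = 15.13861
128000 = 163000/(1 + 15.13861·e^(−r·21)) → e^(−21r) = (1.27344 − 1)/15.13861 = 0.018062
r = −ln(0.018062)/21 = 4.01393/21

r ≈ 0.191 per month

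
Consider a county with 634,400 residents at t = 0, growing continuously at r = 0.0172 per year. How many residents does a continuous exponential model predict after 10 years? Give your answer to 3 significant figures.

P(10) = 634400 · e^(0.0172·10) = 634400 · e^(0.172)
= 634400 · 1.18768 ≈ 753462.82

≈ 753,000 residents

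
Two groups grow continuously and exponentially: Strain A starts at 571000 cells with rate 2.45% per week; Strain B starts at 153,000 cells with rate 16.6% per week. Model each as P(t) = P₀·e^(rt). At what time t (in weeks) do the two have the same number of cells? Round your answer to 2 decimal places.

571000·e^(0.0245t) = 153000·e^(0.166t)
571000/153000 = e^((0.166 − 0.0245)t) → ln(3.73203) = 0.1415·t
t = 1.31695 / 0.1415

t ≈ 9.31 weeks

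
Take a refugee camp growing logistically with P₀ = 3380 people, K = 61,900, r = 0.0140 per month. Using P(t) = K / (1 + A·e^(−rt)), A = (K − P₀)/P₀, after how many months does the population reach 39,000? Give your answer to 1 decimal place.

t ≈ 241.7 months

A = (61900 − 3380)/3380 = 17.31361
39000 = 61900/(1 + 17.31361·e^(−0.014t)) → 1 + 17.31361·e^(−0.014t) = 1.58718
e^(−0.014t) = 0.033914 → t = ln(29.48606)/0.014 = 3.38392/0.014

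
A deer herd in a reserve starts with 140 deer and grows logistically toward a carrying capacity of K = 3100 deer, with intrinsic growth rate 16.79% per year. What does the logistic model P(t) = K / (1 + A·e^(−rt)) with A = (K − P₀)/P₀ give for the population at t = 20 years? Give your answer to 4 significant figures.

≈ 1,786 deer

A = (3100 − 140)/140 = 21.14286
P(20) = 3100 / (1 + 21.14286·e^(−0.1679·20)) = 3100 / (1 + 21.14286·0.034805)
= 3100 / 1.73587 ≈ 1785.85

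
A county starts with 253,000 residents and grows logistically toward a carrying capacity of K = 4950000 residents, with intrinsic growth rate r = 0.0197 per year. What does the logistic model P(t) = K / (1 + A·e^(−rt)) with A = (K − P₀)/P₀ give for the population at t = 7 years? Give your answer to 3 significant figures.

≈ 288,000 residents

A = (4950000 − 253000)/253000 = 18.56522
P(7) = 4950000 / (1 + 18.56522·e^(−0.0197·7)) = 4950000 / (1 + 18.56522·0.871186)
= 4950000 / 17.17375 ≈ 288230.52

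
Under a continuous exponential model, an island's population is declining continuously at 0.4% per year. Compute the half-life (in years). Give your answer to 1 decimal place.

half-life = ln(2) / |r| = 0.69315 / 0.004

half-life ≈ 173.3 years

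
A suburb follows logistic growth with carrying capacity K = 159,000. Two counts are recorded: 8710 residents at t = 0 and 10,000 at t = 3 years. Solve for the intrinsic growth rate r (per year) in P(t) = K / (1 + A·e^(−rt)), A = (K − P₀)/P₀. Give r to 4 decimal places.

r ≈ 0.0489 per year

A = (159000 − 8710)/8710 = 17.25488
10000 = 159000/(1 + 17.25488·e^(−r·3)) → e^(−3r) = (15.9 − 1)/17.25488 = 0.863524
r = −ln(0.863524)/3 = 0.14673/3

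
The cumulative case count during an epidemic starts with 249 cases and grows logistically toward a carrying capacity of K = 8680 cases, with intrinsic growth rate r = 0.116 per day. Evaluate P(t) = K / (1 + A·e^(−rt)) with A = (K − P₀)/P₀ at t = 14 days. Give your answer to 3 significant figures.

≈ 1,130 cases

A = (8680 − 249)/249 = 33.85944
P(14) = 8680 / (1 + 33.85944·e^(−0.116·14)) = 8680 / (1 + 33.85944·0.197109)
= 8680 / 7.67399 ≈ 1131.09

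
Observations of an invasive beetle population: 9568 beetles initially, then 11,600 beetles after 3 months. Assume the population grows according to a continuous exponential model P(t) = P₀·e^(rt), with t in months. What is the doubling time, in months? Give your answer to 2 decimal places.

r = ln(11600/9568) / 3 = ln(1.21237) / 3 ≈ 0.064194 per month
doubling time = ln 2 / |r| = 0.69315 / 0.064194

doubling time ≈ 10.80 months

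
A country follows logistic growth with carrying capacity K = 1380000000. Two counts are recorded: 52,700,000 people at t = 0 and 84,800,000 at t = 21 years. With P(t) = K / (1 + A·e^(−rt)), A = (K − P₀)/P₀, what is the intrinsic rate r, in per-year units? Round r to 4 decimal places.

r ≈ 0.0238 per year

A = (1380000000 − 52700000)/52700000 = 25.18596
84800000 = 1380000000/(1 + 25.18596·e^(−r·21)) → e^(−21r) = (16.27358 − 1)/25.18596 = 0.606433
r = −ln(0.606433)/21 = 0.50016/21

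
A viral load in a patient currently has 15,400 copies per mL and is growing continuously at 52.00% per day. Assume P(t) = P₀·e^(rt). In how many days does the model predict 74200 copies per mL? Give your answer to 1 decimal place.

74200 = 15400 · e^(0.52·t)
t = ln(74200/15400) / 0.52 = ln(4.81818) / 0.52 = 1.5724 / 0.52

t ≈ 3.0 days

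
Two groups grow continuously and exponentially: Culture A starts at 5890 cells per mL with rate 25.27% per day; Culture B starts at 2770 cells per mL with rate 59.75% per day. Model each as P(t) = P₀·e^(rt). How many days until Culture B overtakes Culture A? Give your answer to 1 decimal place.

t ≈ 2.2 days

5890·e^(0.2527t) = 2770·e^(0.5975t)
5890/2770 = e^((0.5975 − 0.2527)t) → ln(2.12635) = 0.3448·t
t = 0.75441 / 0.3448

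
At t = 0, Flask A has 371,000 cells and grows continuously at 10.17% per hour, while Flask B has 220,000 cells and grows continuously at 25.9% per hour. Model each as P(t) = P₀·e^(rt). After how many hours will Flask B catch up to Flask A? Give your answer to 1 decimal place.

371000·e^(0.1017t) = 220000·e^(0.259t)
371000/220000 = e^((0.259 − 0.1017)t) → ln(1.68636) = 0.1573·t
t = 0.52257 / 0.1573

t ≈ 3.3 hours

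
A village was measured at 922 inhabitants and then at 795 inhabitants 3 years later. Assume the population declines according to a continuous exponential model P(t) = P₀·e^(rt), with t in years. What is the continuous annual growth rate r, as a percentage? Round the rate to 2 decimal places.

795 = 922 · e^(r·3)
e^(3r) = 795/922 = 0.86226
r = ln(0.86226) / 3 = -0.1482 / 3

r ≈ -4.94% per year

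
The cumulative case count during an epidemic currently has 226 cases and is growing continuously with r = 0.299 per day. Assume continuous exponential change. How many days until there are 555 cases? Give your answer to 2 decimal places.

t ≈ 3.00 days

555 = 226 · e^(0.299·t)
t = ln(555/226) / 0.299 = ln(2.45575) / 0.299 = 0.89843 / 0.299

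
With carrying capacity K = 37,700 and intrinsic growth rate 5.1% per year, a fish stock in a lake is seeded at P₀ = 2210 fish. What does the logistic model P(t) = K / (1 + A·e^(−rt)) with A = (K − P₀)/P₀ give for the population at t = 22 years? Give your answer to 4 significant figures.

≈ 6,052 fish

A = (37700 − 2210)/2210 = 16.05882
P(22) = 37700 / (1 + 16.05882·e^(−0.051·22)) = 37700 / (1 + 16.05882·0.325628)
= 37700 / 6.2292 ≈ 6052.14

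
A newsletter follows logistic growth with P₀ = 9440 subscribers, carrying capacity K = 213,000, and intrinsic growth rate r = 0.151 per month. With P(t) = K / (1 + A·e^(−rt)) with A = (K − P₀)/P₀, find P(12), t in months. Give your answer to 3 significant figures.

≈ 47,100 subscribers

A = (213000 − 9440)/9440 = 21.56356
P(12) = 213000 / (1 + 21.56356·e^(−0.151·12)) = 213000 / (1 + 21.56356·0.163327)
= 213000 / 4.52191 ≈ 47103.94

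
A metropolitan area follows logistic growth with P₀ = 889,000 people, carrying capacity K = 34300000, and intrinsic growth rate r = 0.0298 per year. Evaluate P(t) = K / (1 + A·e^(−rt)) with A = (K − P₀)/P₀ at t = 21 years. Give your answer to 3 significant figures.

A = (34300000 − 889000)/889000 = 37.58268
P(21) = 34300000 / (1 + 37.58268·e^(−0.0298·21)) = 34300000 / (1 + 37.58268·0.534833)
= 34300000 / 21.10047 ≈ 1625556.16

≈ 1,630,000 people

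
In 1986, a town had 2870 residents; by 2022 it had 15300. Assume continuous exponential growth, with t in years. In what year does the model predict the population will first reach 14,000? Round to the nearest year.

year 2020

r = ln(15300/2870) / 36 = 1.67354/36 ≈ 0.046487 per year
t = ln(14000/2870) / r = 1.58475/0.046487 ≈ 34.09 years after 1986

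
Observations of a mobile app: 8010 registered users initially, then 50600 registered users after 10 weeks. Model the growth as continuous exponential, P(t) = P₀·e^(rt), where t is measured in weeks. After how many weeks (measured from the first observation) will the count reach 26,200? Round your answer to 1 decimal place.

r = ln(50600/8010) / 10 ≈ 0.184326 per week
t = ln(26200/8010) / r = 1.18507 / 0.184326 ≈ 6.429

t ≈ 6.4 weeks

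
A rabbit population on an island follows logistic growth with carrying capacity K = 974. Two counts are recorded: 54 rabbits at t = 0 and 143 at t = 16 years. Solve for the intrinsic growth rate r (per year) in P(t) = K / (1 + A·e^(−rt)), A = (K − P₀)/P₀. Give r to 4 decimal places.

A = (974 − 54)/54 = 17.03704
143 = 974/(1 + 17.03704·e^(−r·16)) → e^(−16r) = (6.81119 − 1)/17.03704 = 0.341092
r = −ln(0.341092)/16 = 1.0756/16

r ≈ 0.0672 per year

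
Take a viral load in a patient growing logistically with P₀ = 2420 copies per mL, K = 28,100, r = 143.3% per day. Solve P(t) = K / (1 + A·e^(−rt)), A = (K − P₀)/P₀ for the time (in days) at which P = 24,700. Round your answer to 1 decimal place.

t ≈ 3.0 days

A = (28100 − 2420)/2420 = 10.61157
24700 = 28100/(1 + 10.61157·e^(−1.433t)) → 1 + 10.61157·e^(−1.433t) = 1.13765
e^(−1.433t) = 0.012972 → t = ln(77.08994)/1.433 = 4.34497/1.433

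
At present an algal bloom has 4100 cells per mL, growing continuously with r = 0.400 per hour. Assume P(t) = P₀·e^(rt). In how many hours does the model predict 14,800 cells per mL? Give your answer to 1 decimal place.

t ≈ 3.2 hours

14800 = 4100 · e^(0.4·t)
t = ln(14800/4100) / 0.4 = ln(3.60976) / 0.4 = 1.28364 / 0.4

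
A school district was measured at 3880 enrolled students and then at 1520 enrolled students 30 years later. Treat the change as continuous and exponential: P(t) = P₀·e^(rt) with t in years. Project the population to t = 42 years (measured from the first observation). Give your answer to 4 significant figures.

r = ln(1520/3880) / 30 ≈ -0.031237 per year
P(42) = 3880 · e^(-0.031237·42) = 3880 · 0.26929 ≈ 1044.84

≈ 1,045 enrolled students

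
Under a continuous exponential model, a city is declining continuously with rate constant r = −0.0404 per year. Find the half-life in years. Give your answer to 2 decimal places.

half-life = ln(2) / |r| = 0.69315 / 0.0404

half-life ≈ 17.16 years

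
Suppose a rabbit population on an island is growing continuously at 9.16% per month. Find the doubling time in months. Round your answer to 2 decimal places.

doubling time ≈ 7.57 months

doubling time = ln(2) / |r| = 0.69315 / 0.0916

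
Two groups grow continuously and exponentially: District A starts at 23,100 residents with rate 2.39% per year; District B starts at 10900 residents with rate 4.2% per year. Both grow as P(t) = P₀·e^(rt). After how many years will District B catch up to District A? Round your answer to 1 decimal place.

t ≈ 41.5 years

23100·e^(0.0239t) = 10900·e^(0.042t)
23100/10900 = e^((0.042 − 0.0239)t) → ln(2.11927) = 0.0181·t
t = 0.75107 / 0.0181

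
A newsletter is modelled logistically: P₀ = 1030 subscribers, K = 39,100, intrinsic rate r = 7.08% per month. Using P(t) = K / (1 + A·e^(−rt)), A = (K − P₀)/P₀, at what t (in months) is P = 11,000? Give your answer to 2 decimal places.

A = (39100 − 1030)/1030 = 36.96117
11000 = 39100/(1 + 36.96117·e^(−0.0708t)) → 1 + 36.96117·e^(−0.0708t) = 3.55455
e^(−0.0708t) = 0.069114 → t = ln(14.46878)/0.0708 = 2.67199/0.0708

t ≈ 37.74 months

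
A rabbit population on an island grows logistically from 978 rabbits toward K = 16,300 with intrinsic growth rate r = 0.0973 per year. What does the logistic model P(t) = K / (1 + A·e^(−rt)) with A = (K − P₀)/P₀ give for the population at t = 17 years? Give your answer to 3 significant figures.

A = (16300 − 978)/978 = 15.66667
P(17) = 16300 / (1 + 15.66667·e^(−0.0973·17)) = 16300 / (1 + 15.66667·0.191264)
= 16300 / 3.99647 ≈ 4078.6

≈ 4,080 rabbits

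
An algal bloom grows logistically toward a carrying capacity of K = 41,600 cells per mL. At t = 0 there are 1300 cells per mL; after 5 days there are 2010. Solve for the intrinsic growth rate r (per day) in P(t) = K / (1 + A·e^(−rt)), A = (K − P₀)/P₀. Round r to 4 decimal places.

A = (41600 − 1300)/1300 = 31
2010 = 41600/(1 + 31·e^(−r·5)) → e^(−5r) = (20.69652 − 1)/31 = 0.635372
r = −ln(0.635372)/5 = 0.45355/5

r ≈ 0.0907 per day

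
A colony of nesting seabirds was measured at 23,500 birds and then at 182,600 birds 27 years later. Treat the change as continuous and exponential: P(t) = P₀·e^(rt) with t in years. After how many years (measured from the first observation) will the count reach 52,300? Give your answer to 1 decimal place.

r = ln(182600/23500) / 27 ≈ 0.075937 per year
t = ln(52300/23500) / r = 0.8 / 0.075937 ≈ 10.535

t ≈ 10.5 years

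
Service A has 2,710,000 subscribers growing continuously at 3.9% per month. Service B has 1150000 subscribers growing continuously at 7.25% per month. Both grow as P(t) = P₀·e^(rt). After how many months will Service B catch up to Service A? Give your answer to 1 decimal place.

t ≈ 25.6 months

2710000·e^(0.039t) = 1150000·e^(0.0725t)
2710000/1150000 = e^((0.0725 − 0.039)t) → ln(2.35652) = 0.0335·t
t = 0.85719 / 0.0335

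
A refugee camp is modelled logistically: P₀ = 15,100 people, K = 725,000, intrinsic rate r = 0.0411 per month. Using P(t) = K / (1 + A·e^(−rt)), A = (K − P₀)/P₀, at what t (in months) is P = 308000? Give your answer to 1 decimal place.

A = (725000 − 15100)/15100 = 47.01325
308000 = 725000/(1 + 47.01325·e^(−0.0411t)) → 1 + 47.01325·e^(−0.0411t) = 2.3539
e^(−0.0411t) = 0.028798 → t = ln(34.72441)/0.0411 = 3.54744/0.0411

t ≈ 86.3 months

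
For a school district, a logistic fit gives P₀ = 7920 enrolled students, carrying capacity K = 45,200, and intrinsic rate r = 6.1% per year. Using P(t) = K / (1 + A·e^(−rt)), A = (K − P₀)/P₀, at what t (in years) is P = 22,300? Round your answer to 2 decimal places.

t ≈ 24.96 years

A = (45200 − 7920)/7920 = 4.70707
22300 = 45200/(1 + 4.70707·e^(−0.061t)) → 1 + 4.70707·e^(−0.061t) = 2.02691
e^(−0.061t) = 0.218162 → t = ln(4.58374)/0.061 = 1.52252/0.061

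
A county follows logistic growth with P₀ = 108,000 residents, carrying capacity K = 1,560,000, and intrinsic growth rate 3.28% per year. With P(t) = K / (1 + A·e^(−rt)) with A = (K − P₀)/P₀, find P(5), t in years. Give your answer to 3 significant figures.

≈ 126,000 residents

A = (1560000 − 108000)/108000 = 13.44444
P(5) = 1560000 / (1 + 13.44444·e^(−0.0328·5)) = 1560000 / (1 + 13.44444·0.848742)
= 1560000 / 12.41086 ≈ 125696.32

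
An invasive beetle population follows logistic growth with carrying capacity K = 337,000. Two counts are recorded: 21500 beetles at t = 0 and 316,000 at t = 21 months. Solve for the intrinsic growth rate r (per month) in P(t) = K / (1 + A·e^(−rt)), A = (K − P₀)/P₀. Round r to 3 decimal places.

A = (337000 − 21500)/21500 = 14.67442
316000 = 337000/(1 + 14.67442·e^(−r·21)) → e^(−21r) = (1.06646 − 1)/14.67442 = 0.004529
r = −ln(0.004529)/21 = 5.39733/21

r ≈ 0.257 per month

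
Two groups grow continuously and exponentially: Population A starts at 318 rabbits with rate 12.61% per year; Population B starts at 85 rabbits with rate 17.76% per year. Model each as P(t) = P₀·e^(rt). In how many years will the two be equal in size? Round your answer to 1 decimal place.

318·e^(0.1261t) = 85·e^(0.1776t)
318/85 = e^((0.1776 − 0.1261)t) → ln(3.74118) = 0.0515·t
t = 1.3194 / 0.0515

t ≈ 25.6 years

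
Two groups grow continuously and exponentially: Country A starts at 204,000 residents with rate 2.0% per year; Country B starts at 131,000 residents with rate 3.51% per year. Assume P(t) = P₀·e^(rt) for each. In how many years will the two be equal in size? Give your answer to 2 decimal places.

t ≈ 29.33 years

204000·e^(0.02t) = 131000·e^(0.0351t)
204000/131000 = e^((0.0351 − 0.02)t) → ln(1.55725) = 0.0151·t
t = 0.44292 / 0.0151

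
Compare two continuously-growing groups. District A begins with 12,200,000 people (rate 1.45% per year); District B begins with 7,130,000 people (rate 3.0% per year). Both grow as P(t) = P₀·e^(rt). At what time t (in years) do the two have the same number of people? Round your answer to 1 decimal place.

t ≈ 34.7 years

12200000·e^(0.0145t) = 7130000·e^(0.03t)
12200000/7130000 = e^((0.03 − 0.0145)t) → ln(1.71108) = 0.0155·t
t = 0.53712 / 0.0155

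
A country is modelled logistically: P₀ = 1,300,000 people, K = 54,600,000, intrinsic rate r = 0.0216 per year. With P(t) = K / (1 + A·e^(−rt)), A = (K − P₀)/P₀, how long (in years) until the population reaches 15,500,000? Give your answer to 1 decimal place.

t ≈ 129.1 years

A = (54600000 − 1300000)/1300000 = 41
15500000 = 54600000/(1 + 41·e^(−0.0216t)) → 1 + 41·e^(−0.0216t) = 3.52258
e^(−0.0216t) = 0.061526 → t = ln(16.2532)/0.0216 = 2.78829/0.0216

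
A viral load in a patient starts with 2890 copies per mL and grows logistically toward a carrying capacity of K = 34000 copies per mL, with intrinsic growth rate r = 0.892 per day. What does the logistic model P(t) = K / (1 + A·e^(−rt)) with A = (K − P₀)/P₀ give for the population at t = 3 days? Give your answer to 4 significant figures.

≈ 19,530 copies per mL

A = (34000 − 2890)/2890 = 10.76471
P(3) = 34000 / (1 + 10.76471·e^(−0.892·3)) = 34000 / (1 + 10.76471·0.068838)
= 34000 / 1.74102 ≈ 19528.78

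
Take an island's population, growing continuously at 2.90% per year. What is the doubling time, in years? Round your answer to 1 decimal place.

doubling time = ln(2) / |r| = 0.69315 / 0.029

doubling time ≈ 23.9 years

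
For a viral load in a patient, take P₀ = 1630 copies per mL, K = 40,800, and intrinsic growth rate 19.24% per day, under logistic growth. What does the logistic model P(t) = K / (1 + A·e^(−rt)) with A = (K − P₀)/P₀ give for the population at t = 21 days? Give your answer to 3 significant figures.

≈ 28,700 copies per mL

A = (40800 − 1630)/1630 = 24.03067
P(21) = 40800 / (1 + 24.03067·e^(−0.1924·21)) = 40800 / (1 + 24.03067·0.01759)
= 40800 / 1.42271 ≈ 28677.66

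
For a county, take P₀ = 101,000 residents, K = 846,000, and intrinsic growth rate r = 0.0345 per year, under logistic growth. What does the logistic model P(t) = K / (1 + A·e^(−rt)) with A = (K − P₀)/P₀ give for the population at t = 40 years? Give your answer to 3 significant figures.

A = (846000 − 101000)/101000 = 7.37624
P(40) = 846000 / (1 + 7.37624·e^(−0.0345·40)) = 846000 / (1 + 7.37624·0.251579)
= 846000 / 2.8557 ≈ 296249.28

≈ 296,000 residents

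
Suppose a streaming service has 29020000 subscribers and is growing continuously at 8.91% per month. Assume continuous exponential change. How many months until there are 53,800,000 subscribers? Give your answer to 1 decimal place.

53800000 = 29020000 · e^(0.0891·t)
t = ln(53800000/29020000) / 0.0891 = ln(1.85389) / 0.0891 = 0.61729 / 0.0891

t ≈ 6.9 months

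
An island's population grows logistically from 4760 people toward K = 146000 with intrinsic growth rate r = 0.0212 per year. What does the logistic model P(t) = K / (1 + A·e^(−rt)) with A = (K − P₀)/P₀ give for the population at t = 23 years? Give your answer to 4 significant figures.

A = (146000 − 4760)/4760 = 29.67227
P(23) = 146000 / (1 + 29.67227·e^(−0.0212·23)) = 146000 / (1 + 29.67227·0.614098)
= 146000 / 19.22169 ≈ 7595.58

≈ 7,596 people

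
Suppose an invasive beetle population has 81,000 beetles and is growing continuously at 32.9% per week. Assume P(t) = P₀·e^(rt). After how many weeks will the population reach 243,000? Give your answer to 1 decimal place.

243000 = 81000 · e^(0.329·t)
t = ln(243000/81000) / 0.329 = ln(3) / 0.329 = 1.09861 / 0.329

t ≈ 3.3 weeks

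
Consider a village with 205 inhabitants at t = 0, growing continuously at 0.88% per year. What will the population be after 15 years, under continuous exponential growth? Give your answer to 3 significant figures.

P(15) = 205 · e^(0.0088·15) = 205 · e^(0.132)
= 205 · 1.14111 ≈ 233.93

≈ 234 inhabitants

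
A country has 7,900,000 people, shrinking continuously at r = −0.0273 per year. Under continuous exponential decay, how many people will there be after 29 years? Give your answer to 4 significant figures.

P(29) = 7900000 · e^(-0.0273·29) = 7900000 · e^(-0.7917)
= 7900000 · 0.45307 ≈ 3579283.93

≈ 3,579,000 people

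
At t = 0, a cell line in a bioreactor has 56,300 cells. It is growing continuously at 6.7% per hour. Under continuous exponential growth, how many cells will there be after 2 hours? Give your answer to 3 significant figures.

P(2) = 56300 · e^(0.067·2) = 56300 · e^(0.134)
= 56300 · 1.14339 ≈ 64373.02

≈ 64,400 cells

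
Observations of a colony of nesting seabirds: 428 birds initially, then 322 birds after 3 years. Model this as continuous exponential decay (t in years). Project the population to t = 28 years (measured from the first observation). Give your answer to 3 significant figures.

r = ln(322/428) / 3 ≈ -0.094857 per year
P(28) = 428 · e^(-0.094857·28) = 428 · 0.07023 ≈ 30.06

≈ 30.1 birds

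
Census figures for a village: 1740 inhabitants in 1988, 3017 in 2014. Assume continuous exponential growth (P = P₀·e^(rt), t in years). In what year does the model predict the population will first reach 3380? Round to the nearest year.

r = ln(3017/1740) / 26 = 0.55038/26 ≈ 0.021168 per year
t = ln(3380/1740) / r = 0.66399/0.021168 ≈ 31.37 years after 1988

year 2019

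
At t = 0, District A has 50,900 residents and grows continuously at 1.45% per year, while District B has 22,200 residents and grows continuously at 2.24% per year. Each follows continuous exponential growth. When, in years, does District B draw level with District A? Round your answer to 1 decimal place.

50900·e^(0.0145t) = 22200·e^(0.0224t)
50900/22200 = e^((0.0224 − 0.0145)t) → ln(2.29279) = 0.0079·t
t = 0.82977 / 0.0079

t ≈ 105.0 years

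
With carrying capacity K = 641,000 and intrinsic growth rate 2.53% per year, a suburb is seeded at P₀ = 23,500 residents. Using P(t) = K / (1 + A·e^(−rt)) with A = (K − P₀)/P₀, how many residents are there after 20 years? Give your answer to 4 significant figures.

≈ 38,060 residents

A = (641000 − 23500)/23500 = 26.2766
P(20) = 641000 / (1 + 26.2766·e^(−0.0253·20)) = 641000 / (1 + 26.2766·0.602902)
= 641000 / 16.84222 ≈ 38059.11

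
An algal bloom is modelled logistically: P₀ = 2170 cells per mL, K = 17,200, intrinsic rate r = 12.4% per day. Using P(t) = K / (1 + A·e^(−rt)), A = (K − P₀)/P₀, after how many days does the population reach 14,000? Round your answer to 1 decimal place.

t ≈ 27.5 days

A = (17200 − 2170)/2170 = 6.92627
14000 = 17200/(1 + 6.92627·e^(−0.124t)) → 1 + 6.92627·e^(−0.124t) = 1.22857
e^(−0.124t) = 0.033001 → t = ln(30.30242)/0.124 = 3.41123/0.124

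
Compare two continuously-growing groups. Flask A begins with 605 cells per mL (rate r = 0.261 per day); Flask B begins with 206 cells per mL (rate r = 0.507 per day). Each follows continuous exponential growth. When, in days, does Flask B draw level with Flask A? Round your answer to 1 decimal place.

605·e^(0.261t) = 206·e^(0.507t)
605/206 = e^((0.507 − 0.261)t) → ln(2.93689) = 0.246·t
t = 1.07735 / 0.246

t ≈ 4.4 days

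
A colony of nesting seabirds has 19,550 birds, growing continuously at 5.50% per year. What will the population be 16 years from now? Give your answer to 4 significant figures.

P(16) = 19550 · e^(0.055·16) = 19550 · e^(0.88)
= 19550 · 2.4109 ≈ 47133.09

≈ 47,130 birds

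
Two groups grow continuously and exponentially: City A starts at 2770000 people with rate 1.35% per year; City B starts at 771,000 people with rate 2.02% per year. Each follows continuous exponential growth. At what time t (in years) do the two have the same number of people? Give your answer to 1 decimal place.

2770000·e^(0.0135t) = 771000·e^(0.0202t)
2770000/771000 = e^((0.0202 − 0.0135)t) → ln(3.59274) = 0.0067·t
t = 1.27891 / 0.0067

t ≈ 190.9 years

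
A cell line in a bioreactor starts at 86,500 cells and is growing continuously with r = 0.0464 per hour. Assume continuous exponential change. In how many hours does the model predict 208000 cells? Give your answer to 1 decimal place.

t ≈ 18.9 hours

208000 = 86500 · e^(0.0464·t)
t = ln(208000/86500) / 0.0464 = ln(2.40462) / 0.0464 = 0.87739 / 0.0464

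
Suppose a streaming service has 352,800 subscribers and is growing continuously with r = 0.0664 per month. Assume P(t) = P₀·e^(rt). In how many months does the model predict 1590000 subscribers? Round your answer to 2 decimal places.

t ≈ 22.67 months

1590000 = 352800 · e^(0.0664·t)
t = ln(1590000/352800) / 0.0664 = ln(4.5068) / 0.0664 = 1.50559 / 0.0664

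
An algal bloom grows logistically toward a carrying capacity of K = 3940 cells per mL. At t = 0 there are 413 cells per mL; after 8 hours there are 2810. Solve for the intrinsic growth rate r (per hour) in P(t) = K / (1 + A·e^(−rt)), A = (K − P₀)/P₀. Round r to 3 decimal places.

r ≈ 0.382 per hour

A = (3940 − 413)/413 = 8.53995
2810 = 3940/(1 + 8.53995·e^(−r·8)) → e^(−8r) = (1.40214 − 1)/8.53995 = 0.047089
r = −ln(0.047089)/8 = 3.05572/8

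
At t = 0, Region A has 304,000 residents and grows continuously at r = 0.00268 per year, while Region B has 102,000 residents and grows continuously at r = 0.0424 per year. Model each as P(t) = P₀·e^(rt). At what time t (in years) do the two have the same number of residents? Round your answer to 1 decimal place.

t ≈ 27.5 years

304000·e^(0.00268t) = 102000·e^(0.0424t)
304000/102000 = e^((0.0424 − 0.00268)t) → ln(2.98039) = 0.03972·t
t = 1.09205 / 0.03972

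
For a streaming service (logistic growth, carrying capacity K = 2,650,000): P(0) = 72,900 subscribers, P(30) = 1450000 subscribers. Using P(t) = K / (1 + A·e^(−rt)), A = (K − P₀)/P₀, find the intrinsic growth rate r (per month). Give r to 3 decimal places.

r ≈ 0.125 per month

A = (2650000 − 72900)/72900 = 35.35117
1450000 = 2650000/(1 + 35.35117·e^(−r·30)) → e^(−30r) = (1.82759 − 1)/35.35117 = 0.02341
r = −ln(0.02341)/30 = 3.75457/30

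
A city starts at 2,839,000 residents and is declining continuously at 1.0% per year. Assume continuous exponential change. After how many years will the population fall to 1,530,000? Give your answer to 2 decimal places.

t ≈ 61.82 years

1530000 = 2839000 · e^(-0.01·t)
t = ln(1530000/2839000) / -0.01 = ln(0.53892) / -0.01 = -0.61818 / -0.01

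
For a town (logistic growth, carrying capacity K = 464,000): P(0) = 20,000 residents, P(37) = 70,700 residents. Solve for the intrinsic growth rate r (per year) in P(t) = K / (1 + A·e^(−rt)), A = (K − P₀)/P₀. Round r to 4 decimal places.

A = (464000 − 20000)/20000 = 22.2
70700 = 464000/(1 + 22.2·e^(−r·37)) → e^(−37r) = (6.56294 − 1)/22.2 = 0.250583
r = −ln(0.250583)/37 = 1.38397/37

r ≈ 0.0374 per year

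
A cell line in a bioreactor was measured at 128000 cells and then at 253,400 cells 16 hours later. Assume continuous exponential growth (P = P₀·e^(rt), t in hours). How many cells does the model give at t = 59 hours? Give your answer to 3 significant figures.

r = ln(253400/128000) / 16 ≈ 0.042684 per hour
P(59) = 128000 · e^(0.042684·59) = 128000 · 12.40795 ≈ 1588217.89

≈ 1,590,000 cells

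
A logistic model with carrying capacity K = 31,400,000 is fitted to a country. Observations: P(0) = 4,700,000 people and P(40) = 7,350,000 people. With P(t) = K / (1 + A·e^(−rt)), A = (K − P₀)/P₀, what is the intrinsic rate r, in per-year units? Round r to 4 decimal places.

A = (31400000 − 4700000)/4700000 = 5.68085
7350000 = 31400000/(1 + 5.68085·e^(−r·40)) → e^(−40r) = (4.27211 − 1)/5.68085 = 0.575989
r = −ln(0.575989)/40 = 0.55167/40

r ≈ 0.0138 per year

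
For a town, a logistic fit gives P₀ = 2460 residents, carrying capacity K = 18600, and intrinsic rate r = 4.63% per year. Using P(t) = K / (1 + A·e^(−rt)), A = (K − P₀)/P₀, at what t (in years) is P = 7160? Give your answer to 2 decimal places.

t ≈ 30.51 years

A = (18600 − 2460)/2460 = 6.56098
7160 = 18600/(1 + 6.56098·e^(−0.0463t)) → 1 + 6.56098·e^(−0.0463t) = 2.59777
e^(−0.0463t) = 0.243526 → t = ln(4.10634)/0.0463 = 1.41253/0.0463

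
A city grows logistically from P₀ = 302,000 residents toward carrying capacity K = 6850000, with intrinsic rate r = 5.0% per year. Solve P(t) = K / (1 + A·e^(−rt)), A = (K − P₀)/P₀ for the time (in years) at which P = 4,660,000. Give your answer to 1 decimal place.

A = (6850000 − 302000)/302000 = 21.68212
4660000 = 6850000/(1 + 21.68212·e^(−0.05t)) → 1 + 21.68212·e^(−0.05t) = 1.46996
e^(−0.05t) = 0.021675 → t = ln(46.13638)/0.05 = 3.8316/0.05

t ≈ 76.6 years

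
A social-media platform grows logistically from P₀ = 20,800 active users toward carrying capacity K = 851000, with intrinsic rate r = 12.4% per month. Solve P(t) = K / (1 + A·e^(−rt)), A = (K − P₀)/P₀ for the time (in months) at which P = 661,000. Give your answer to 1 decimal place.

A = (851000 − 20800)/20800 = 39.91346
661000 = 851000/(1 + 39.91346·e^(−0.124t)) → 1 + 39.91346·e^(−0.124t) = 1.28744
e^(−0.124t) = 0.007202 → t = ln(138.85683)/0.124 = 4.93344/0.124

t ≈ 39.8 months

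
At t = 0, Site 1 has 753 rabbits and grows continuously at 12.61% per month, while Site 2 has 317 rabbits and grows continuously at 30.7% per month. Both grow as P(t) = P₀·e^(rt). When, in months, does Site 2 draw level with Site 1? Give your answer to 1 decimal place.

753·e^(0.1261t) = 317·e^(0.307t)
753/317 = e^((0.307 − 0.1261)t) → ln(2.37539) = 0.1809·t
t = 0.86516 / 0.1809

t ≈ 4.8 months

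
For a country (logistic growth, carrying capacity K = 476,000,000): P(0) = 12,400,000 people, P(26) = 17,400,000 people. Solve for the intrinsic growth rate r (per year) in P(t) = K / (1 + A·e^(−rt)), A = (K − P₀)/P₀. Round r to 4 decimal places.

r ≈ 0.0134 per year

A = (476000000 − 12400000)/12400000 = 37.3871
17400000 = 476000000/(1 + 37.3871·e^(−r·26)) → e^(−26r) = (27.35632 − 1)/37.3871 = 0.704958
r = −ln(0.704958)/26 = 0.34962/26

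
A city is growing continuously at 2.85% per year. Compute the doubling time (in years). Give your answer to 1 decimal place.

doubling time ≈ 24.3 years

doubling time = ln(2) / |r| = 0.69315 / 0.0285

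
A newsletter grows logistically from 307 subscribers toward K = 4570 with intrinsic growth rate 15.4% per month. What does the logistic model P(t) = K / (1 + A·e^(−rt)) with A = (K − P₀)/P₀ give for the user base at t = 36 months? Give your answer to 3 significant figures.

≈ 4,330 subscribers

A = (4570 − 307)/307 = 13.88599
P(36) = 4570 / (1 + 13.88599·e^(−0.154·36)) = 4570 / (1 + 13.88599·0.003911)
= 4570 / 1.05431 ≈ 4334.6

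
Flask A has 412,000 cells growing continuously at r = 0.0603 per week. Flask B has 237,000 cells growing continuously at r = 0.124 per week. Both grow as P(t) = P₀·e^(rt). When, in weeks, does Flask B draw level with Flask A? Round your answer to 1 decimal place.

t ≈ 8.7 weeks

412000·e^(0.0603t) = 237000·e^(0.124t)
412000/237000 = e^((0.124 − 0.0603)t) → ln(1.7384) = 0.0637·t
t = 0.55296 / 0.0637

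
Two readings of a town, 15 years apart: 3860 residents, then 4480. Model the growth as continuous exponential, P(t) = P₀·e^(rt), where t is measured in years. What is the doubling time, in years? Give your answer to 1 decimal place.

r = ln(4480/3860) / 15 = ln(1.16062) / 15 ≈ 0.00993 per year
doubling time = ln 2 / |r| = 0.69315 / 0.00993

doubling time ≈ 69.8 years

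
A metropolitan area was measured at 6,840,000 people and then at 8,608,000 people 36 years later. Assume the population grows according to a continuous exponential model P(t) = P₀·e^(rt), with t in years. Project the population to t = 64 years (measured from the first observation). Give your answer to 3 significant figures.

r = ln(8608000/6840000) / 36 ≈ 0.006386 per year
P(64) = 6840000 · e^(0.006386·64) = 6840000 · 1.50489 ≈ 10293436.27

≈ 10,300,000 people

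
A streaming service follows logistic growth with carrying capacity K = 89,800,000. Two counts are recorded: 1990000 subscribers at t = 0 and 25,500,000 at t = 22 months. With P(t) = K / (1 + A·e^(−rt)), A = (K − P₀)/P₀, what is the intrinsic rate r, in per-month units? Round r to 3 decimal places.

r ≈ 0.130 per month

A = (89800000 − 1990000)/1990000 = 44.12563
25500000 = 89800000/(1 + 44.12563·e^(−r·22)) → e^(−22r) = (3.52157 − 1)/44.12563 = 0.057145
r = −ln(0.057145)/22 = 2.86216/22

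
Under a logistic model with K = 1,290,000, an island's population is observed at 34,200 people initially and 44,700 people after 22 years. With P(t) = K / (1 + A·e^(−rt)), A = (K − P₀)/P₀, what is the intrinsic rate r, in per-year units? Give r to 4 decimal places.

r ≈ 0.0126 per year

A = (1290000 − 34200)/34200 = 36.7193
44700 = 1290000/(1 + 36.7193·e^(−r·22)) → e^(−22r) = (28.85906 − 1)/36.7193 = 0.758704
r = −ln(0.758704)/22 = 0.27614/22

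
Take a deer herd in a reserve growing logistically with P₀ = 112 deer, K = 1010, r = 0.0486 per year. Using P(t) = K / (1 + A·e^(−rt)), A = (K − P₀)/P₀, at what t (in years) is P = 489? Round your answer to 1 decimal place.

t ≈ 41.5 years

A = (1010 − 112)/112 = 8.01786
489 = 1010/(1 + 8.01786·e^(−0.0486t)) → 1 + 8.01786·e^(−0.0486t) = 2.06544
e^(−0.0486t) = 0.132883 → t = ln(7.5254)/0.0486 = 2.01828/0.0486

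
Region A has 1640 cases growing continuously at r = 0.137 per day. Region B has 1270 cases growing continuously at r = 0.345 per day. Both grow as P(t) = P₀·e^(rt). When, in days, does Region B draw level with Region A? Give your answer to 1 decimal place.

1640·e^(0.137t) = 1270·e^(0.345t)
1640/1270 = e^((0.345 − 0.137)t) → ln(1.29134) = 0.208·t
t = 0.25568 / 0.208

t ≈ 1.2 days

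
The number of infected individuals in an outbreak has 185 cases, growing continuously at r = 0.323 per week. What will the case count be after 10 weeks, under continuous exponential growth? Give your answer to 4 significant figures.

≈ 4,677 cases

P(10) = 185 · e^(0.323·10) = 185 · e^(3.23)
= 185 · 25.27966 ≈ 4676.74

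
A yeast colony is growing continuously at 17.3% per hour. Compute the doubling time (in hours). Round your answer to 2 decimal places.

doubling time ≈ 4.01 hours

doubling time = ln(2) / |r| = 0.69315 / 0.173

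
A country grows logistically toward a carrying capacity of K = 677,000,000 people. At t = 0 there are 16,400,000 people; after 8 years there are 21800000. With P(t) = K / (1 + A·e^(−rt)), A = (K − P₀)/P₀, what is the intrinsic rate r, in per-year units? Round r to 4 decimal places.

r ≈ 0.0366 per year

A = (677000000 − 16400000)/16400000 = 40.28049
21800000 = 677000000/(1 + 40.28049·e^(−r·8)) → e^(−8r) = (31.05505 − 1)/40.28049 = 0.746144
r = −ln(0.746144)/8 = 0.29284/8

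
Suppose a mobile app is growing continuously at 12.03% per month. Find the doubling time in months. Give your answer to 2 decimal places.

doubling time = ln(2) / |r| = 0.69315 / 0.1203

doubling time ≈ 5.76 months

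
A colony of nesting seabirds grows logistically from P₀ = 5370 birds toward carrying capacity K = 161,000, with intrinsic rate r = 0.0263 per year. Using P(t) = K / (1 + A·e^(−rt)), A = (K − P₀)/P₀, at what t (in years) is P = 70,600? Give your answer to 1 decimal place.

A = (161000 − 5370)/5370 = 28.98138
70600 = 161000/(1 + 28.98138·e^(−0.0263t)) → 1 + 28.98138·e^(−0.0263t) = 2.28045
e^(−0.0263t) = 0.044182 → t = ln(22.63369)/0.0263 = 3.11944/0.0263

t ≈ 118.6 years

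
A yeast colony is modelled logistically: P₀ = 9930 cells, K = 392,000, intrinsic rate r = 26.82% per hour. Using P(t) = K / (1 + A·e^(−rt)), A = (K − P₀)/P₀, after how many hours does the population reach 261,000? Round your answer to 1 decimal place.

t ≈ 16.2 hours

A = (392000 − 9930)/9930 = 38.47633
261000 = 392000/(1 + 38.47633·e^(−0.2682t)) → 1 + 38.47633·e^(−0.2682t) = 1.50192
e^(−0.2682t) = 0.013045 → t = ln(76.65896)/0.2682 = 4.33937/0.2682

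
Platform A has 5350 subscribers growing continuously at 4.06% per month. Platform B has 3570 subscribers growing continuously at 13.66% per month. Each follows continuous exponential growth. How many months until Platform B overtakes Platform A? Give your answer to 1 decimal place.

5350·e^(0.0406t) = 3570·e^(0.1366t)
5350/3570 = e^((0.1366 − 0.0406)t) → ln(1.4986) = 0.096·t
t = 0.40453 / 0.096

t ≈ 4.2 months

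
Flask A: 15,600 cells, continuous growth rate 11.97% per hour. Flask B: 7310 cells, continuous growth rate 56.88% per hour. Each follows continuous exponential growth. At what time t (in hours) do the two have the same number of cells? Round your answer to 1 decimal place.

15600·e^(0.1197t) = 7310·e^(0.5688t)
15600/7310 = e^((0.5688 − 0.1197)t) → ln(2.13406) = 0.4491·t
t = 0.75803 / 0.4491

t ≈ 1.7 hours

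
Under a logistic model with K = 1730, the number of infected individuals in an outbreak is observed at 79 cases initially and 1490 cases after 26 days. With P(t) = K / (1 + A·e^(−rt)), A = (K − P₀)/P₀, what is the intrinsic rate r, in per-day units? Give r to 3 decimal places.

r ≈ 0.187 per day

A = (1730 − 79)/79 = 20.89873
1490 = 1730/(1 + 20.89873·e^(−r·26)) → e^(−26r) = (1.16107 − 1)/20.89873 = 0.007707
r = −ln(0.007707)/26 = 4.86558/26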